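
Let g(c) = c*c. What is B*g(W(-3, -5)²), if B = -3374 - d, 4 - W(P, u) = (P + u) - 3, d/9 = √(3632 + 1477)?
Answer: -170808750 - 455625*√5109 ≈ -2.0338e+8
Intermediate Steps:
d = 9*√5109 (d = 9*√(3632 + 1477) = 9*√5109 ≈ 643.29)
W(P, u) = 7 - P - u (W(P, u) = 4 - ((P + u) - 3) = 4 - (-3 + P + u) = 4 + (3 - P - u) = 7 - P - u)
g(c) = c²
B = -3374 - 9*√5109 ≈ -4017.3
B*g(W(-3, -5)²) = (-3374 - 9*√5109)*((7 - 1*(-3) - 1*(-5))²)² = (-3374 - 9*√5109)*((7 + 3 + 5)²)² = (-3374 - 9*√5109)*(15²)² = (-3374 - 9*√5109)*225² = (-3374 - 9*√5109)*50625 = -170808750 - 455625*√5109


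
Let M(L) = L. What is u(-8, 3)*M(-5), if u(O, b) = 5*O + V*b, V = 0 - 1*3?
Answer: 245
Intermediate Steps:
V = -3 (V = 0 - 3 = -3)
u(O, b) = -3*b + 5*O (u(O, b) = 5*O - 3*b = -3*b + 5*O)
u(-8, 3)*M(-5) = (-3*3 + 5*(-8))*(-5) = (-9 - 40)*(-5) = -49*(-5) = 245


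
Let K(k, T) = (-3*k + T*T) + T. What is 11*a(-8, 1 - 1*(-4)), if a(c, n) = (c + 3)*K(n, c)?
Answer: -2255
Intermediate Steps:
K(k, T) = T + T² - 3*k (K(k, T) = (-3*k + T²) + T = (T² - 3*k) + T = T + T² - 3*k)
a(c, n) = (3 + c)*(c + c² - 3*n) (a(c, n) = (c + 3)*(c + c² - 3*n) = (3 + c)*(c + c² - 3*n))
11*a(-8, 1 - 1*(-4)) = 11*((3 - 8)*(-8 + (-8)² - 3*(1 - 1*(-4)))) = 11*(-5*(-8 + 64 - 3*(1 + 4))) = 11*(-5*(-8 + 64 - 3*5)) = 11*(-5*(-8 + 64 - 15)) = 11*(-5*41) = 11*(-205) = -2255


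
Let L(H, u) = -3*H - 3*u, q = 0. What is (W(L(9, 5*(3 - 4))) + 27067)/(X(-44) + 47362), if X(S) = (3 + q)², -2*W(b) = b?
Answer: 27073/47371 ≈ 0.57151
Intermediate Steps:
W(b) = -b/2
X(S) = 9 (X(S) = (3 + 0)² = 3² = 9)
(W(L(9, 5*(3 - 4))) + 27067)/(X(-44) + 47362) = (-(-3*9 - 15*(3 - 4))/2 + 27067)/(9 + 47362) = (-(-27 - 15*(-1))/2 + 27067)/47371 = (-(-27 - 3*(-5))/2 + 27067)*(1/47371) = (-(-27 + 15)/2 + 27067)*(1/47371) = (-½*(-12) + 27067)*(1/47371) = (6 + 27067)*(1/47371) = 27073*(1/47371) = 27073/47371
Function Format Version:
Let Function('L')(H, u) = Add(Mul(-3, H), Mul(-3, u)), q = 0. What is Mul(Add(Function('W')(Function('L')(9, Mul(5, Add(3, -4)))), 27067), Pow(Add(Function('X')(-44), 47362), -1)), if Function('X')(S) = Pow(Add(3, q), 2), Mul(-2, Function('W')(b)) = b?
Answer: Rational(27073, 47371) ≈ 0.57151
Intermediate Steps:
Function('W')(b) = Mul(Rational(-1, 2), b)
Function('X')(S) = 9 (Function('X')(S) = Pow(Add(3, 0), 2) = Pow(3, 2) = 9)
Mul(Add(Function('W')(Function('L')(9, Mul(5, Add(3, -4)))), 27067), Pow(Add(Function('X')(-44), 47362), -1)) = Mul(Add(Mul(Rational(-1, 2), Add(Mul(-3, 9), Mul(-3, Mul(5, Add(3, -4))))), 27067), Pow(Add(9, 47362), -1)) = Mul(Add(Mul(Rational(-1, 2), Add(-27, Mul(-3, Mul(5, -1)))), 27067), Pow(47371, -1)) = Mul(Add(Mul(Rational(-1, 2), Add(-27, Mul(-3, -5))), 27067), Rational(1, 47371)) = Mul(Add(Mul(Rational(-1, 2), Add(-27, 15)), 27067), Rational(1, 47371)) = Mul(Add(Mul(Rational(-1, 2), -12), 27067), Rational(1, 47371)) = Mul(Add(6, 27067), Rational(1, 47371)) = Mul(27073, Rational(1, 47371)) = Rational(27073, 47371)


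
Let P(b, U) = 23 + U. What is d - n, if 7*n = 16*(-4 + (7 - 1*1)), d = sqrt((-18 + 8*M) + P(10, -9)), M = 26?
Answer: -32/7 + 2*sqrt(51) ≈ 9.7114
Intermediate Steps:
d = 2*sqrt(51) (d = sqrt((-18 + 8*26) + (23 - 9)) = sqrt((-18 + 208) + 14) = sqrt(190 + 14) = sqrt(204) = 2*sqrt(51) ≈ 14.283)
n = 32/7 (n = (16*(-4 + (7 - 1*1)))/7 = (16*(-4 + (7 - 1)))/7 = (16*(-4 + 6))/7 = (16*2)/7 = (1/7)*32 = 32/7 ≈ 4.5714)
d - n = 2*sqrt(51) - 1*32/7 = 2*sqrt(51) - 32/7 = -32/7 + 2*sqrt(51)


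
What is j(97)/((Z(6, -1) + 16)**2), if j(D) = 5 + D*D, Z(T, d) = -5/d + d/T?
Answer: 338904/15625 ≈ 21.690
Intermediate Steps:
j(D) = 5 + D**2
j(97)/((Z(6, -1) + 16)**2) = (5 + 97**2)/(((-5/(-1) - 1/6) + 16)**2) = (5 + 9409)/(((-5*(-1) - 1*1/6) + 16)**2) = 9414/(((5 - 1/6) + 16)**2) = 9414/((29/6 + 16)**2) = 9414/((125/6)**2) = 9414/(15625/36) = 9414*(36/15625) = 338904/15625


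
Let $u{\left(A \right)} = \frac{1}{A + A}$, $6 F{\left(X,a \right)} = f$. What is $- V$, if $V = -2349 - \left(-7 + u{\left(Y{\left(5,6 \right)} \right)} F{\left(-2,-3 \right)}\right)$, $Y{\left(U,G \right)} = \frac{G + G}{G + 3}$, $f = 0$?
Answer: $2342$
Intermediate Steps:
$Y{\left(U,G \right)} = \frac{2 G}{3 + G}$
$F{\left(X,a \right)} = 0$ ($F{\left(X,a \right)} = \frac{1}{6} \cdot 0 = 0$)
$u{\left(A \right)} = \frac{1}{2 A}$
$V = -2342$ ($V = -2349 - \left(-7 + \frac{1}{2 \cdot 2 \cdot 6 \frac{1}{3 + 6}} \cdot 0\right) = -2349 - \left(-7 + \frac{1}{2 \cdot 2 \cdot 6 \cdot \frac{1}{9}} \cdot 0\right) = -2349 - \left(-7 + \frac{1}{2 \cdot \frac{4}{3}} \cdot 0\right) = -2349 - \left(-7 + \frac{1}{2} \cdot \frac{3}{4} \cdot 0\right) = -2349 - \left(-7 + \frac{3}{8} \cdot 0\right) = -2349 - \left(-7 + 0\right) = -2349 - -7 = -2349 + 7 = -2342$)
$- V = \left(-1\right) \left(-2342\right) = 2342$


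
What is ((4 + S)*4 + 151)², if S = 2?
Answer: 30625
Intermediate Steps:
((4 + S)*4 + 151)² = ((4 + 2)*4 + 151)² = (6*4 + 151)² = (24 + 151)² = 175² = 30625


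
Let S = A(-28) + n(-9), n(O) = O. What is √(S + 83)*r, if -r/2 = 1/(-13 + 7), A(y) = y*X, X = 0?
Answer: √74/3 ≈ 2.8674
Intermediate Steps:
A(y) = 0 (A(y) = y*0 = 0)
S = -9 (S = 0 - 9 = -9)
r = ⅓ (r = -2/(-13 + 7) = -2/(-6) = -2*(-⅙) = ⅓ ≈ 0.33333)
√(S + 83)*r = √(-9 + 83)*(⅓) = √74*(⅓) = √74/3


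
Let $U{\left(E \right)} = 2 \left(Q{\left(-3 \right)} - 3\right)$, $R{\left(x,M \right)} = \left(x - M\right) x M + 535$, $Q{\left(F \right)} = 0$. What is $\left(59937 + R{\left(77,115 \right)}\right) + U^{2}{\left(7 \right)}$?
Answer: $-275982$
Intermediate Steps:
$R{\left(x,M \right)} = 535 + M x \left(x - M\right)$ ($R{\left(x,M \right)} = x \left(x - M\right) M + 535 = M x \left(x - M\right) + 535 = 535 + M x \left(x - M\right)$)
$U{\left(E \right)} = -6$ ($U{\left(E \right)} = 2 \left(0 - 3\right) = 2 \left(-3\right) = -6$)
$\left(59937 + R{\left(77,115 \right)}\right) + U^{2}{\left(7 \right)} = \left(59937 + \left(535 + 115 \cdot 77^{2} - 77 \cdot 115^{2}\right)\right) + \left(-6\right)^{2} = \left(59937 + \left(535 + 115 \cdot 5929 - 77 \cdot 13225\right)\right) + 36 = \left(59937 + \left(535 + 681835 - 1018325\right)\right) + 36 = \left(59937 - 335955\right) + 36 = -276018 + 36 = -275982$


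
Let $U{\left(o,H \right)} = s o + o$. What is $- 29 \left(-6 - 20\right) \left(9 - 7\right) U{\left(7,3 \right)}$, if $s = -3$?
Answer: $-21112$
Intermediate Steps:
$U{\left(o,H \right)} = - 2 o$ ($U{\left(o,H \right)} = - 3 o + o = - 2 o$)
$- 29 \left(-6 - 20\right) \left(9 - 7\right) U{\left(7,3 \right)} = - 29 \left(-6 - 20\right) \left(9 - 7\right) \left(\left(-2\right) 7\right) = - 29 \left(\left(-26\right) 2\right) \left(-14\right) = \left(-29\right) \left(-52\right) \left(-14\right) = 1508 \left(-14\right) = -21112$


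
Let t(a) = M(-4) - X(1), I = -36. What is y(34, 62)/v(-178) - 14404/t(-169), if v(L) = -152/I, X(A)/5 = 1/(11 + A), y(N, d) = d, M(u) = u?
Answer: 3298899/1007 ≈ 3276.0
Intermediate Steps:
X(A) = 5/(11 + A)
v(L) = 38/9 (v(L) = -152/(-36) = -152*(-1/36) = 38/9)
t(a) = -53/12 (t(a) = -4 - 5/(11 + 1) = -4 - 5/12 = -53/12)
y(34, 62)/v(-178) - 14404/t(-169) = 62/(38/9) - 14404/(-53/12) = 62*(9/38) - 14404*(-12/53) = 279/19 + 172848/53 = 3298899/1007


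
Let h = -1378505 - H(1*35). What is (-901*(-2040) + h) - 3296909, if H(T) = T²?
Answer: -2838599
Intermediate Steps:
h = -1379730 (h = -1378505 - (1*35)² = -1378505 - 1*35² = -1378505 - 1*1225 = -1378505 - 1225 = -1379730)
(-901*(-2040) + h) - 3296909 = (-901*(-2040) - 1379730) - 3296909 = (1838040 - 1379730) - 3296909 = 458310 - 3296909 = -2838599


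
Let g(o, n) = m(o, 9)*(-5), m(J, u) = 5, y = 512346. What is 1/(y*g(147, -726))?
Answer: -1/12808650 ≈ -7.8072e-8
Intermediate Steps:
g(o, n) = -25 (g(o, n) = 5*(-5) = -25)
1/(y*g(147, -726)) = 1/(512346*(-25)) = (1/512346)*(-1/25) = -1/12808650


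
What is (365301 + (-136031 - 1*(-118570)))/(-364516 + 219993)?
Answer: -347840/144523 ≈ -2.4068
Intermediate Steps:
(365301 + (-136031 - 1*(-118570)))/(-364516 + 219993) = (365301 + (-136031 + 118570))/(-144523) = (365301 - 17461)*(-1/144523) = 347840*(-1/144523) = -347840/144523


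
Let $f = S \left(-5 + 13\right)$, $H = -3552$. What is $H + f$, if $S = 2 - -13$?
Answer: $-3432$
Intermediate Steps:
$S = 15$ ($S = 2 + 13 = 15$)
$f = 120$ ($f = 15 \left(-5 + 13\right) = 15 \cdot 8 = 120$)
$H + f = -3552 + 120 = -3432$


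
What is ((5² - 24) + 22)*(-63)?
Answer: -1449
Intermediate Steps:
((5² - 24) + 22)*(-63) = ((25 - 24) + 22)*(-63) = (1 + 22)*(-63) = 23*(-63) = -1449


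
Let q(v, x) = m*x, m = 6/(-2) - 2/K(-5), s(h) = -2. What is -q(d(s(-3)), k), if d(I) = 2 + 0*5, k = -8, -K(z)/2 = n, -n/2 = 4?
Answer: -25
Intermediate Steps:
n = -8 (n = -2*4 = -8)
K(z) = 16 (K(z) = -2*(-8) = 16)
d(I) = 2 (d(I) = 2 + 0 = 2)
m = -25/8 (m = 6/(-2) - 2/16 = 6*(-½) - 2*1/16 = -3 - ⅛ = -25/8 ≈ -3.1250)
q(v, x) = -25*x/8
-q(d(s(-3)), k) = -(-25)*(-8)/8 = -1*25 = -25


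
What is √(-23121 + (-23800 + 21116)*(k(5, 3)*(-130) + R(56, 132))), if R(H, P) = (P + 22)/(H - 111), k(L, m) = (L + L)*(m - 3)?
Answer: I*√390145/5 ≈ 124.92*I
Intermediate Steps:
k(L, m) = 2*L*(-3 + m) (k(L, m) = (2*L)*(-3 + m) = 2*L*(-3 + m))
R(H, P) = (22 + P)/(-111 + H)
√(-23121 + (-23800 + 21116)*(k(5, 3)*(-130) + R(56, 132))) = √(-23121 + (-23800 + 21116)*((2*5*(-3 + 3))*(-130) + (22 + 132)/(-111 + 56))) = √(-23121 - 2684*((2*5*0)*(-130) + 154/(-55))) = √(-23121 - 2684*(0*(-130) - 1/55*154)) = √(-23121 - 2684*(0 - 14/5)) = √(-23121 - 2684*(-14/5)) = √(-23121 + 37576/5) = √(-78029/5) = I*√390145/5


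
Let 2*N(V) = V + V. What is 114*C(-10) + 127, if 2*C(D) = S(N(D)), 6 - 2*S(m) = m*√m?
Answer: 298 + 285*I*√10 ≈ 298.0 + 901.25*I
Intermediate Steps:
N(V) = V (N(V) = (V + V)/2 = (2*V)/2 = V)
S(m) = 3 - m^(3/2)/2 (S(m) = 3 - m*√m/2 = 3 - m^(3/2)/2)
C(D) = 3/2 - D^(3/2)/4 (C(D) = (3 - D^(3/2)/2)/2 = 3/2 - D^(3/2)/4)
114*C(-10) + 127 = 114*(3/2 - (-5)*I*√10/2) + 127 = 114*(3/2 + 5*I*√10/2) + 127 = (171 + 285*I*√10) + 127 = 298 + 285*I*√10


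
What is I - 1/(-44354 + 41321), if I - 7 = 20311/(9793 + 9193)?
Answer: 464714015/57584538 ≈ 8.0701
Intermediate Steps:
I = 153213/18986 (I = 7 + 20311/(9793 + 9193) = 7 + 20311/18986 = 153213/18986 ≈ 8.0698)
I - 1/(-44354 + 41321) = 153213/18986 - 1/(-44354 + 41321) = 153213/18986 - 1/(-3033) = 153213/18986 - 1*(-1/3033) = 153213/18986 + 1/3033 = 464714015/57584538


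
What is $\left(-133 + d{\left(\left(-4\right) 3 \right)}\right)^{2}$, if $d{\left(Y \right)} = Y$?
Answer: $21025$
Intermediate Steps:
$\left(-133 + d{\left(\left(-4\right) 3 \right)}\right)^{2} = \left(-133 - 12\right)^{2} = \left(-145\right)^{2} = 21025$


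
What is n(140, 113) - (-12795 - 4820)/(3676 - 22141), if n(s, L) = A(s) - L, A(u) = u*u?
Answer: 71961968/3693 ≈ 19486.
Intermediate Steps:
A(u) = u²
n(s, L) = s² - L
n(140, 113) - (-12795 - 4820)/(3676 - 22141) = (140² - 1*113) - (-12795 - 4820)/(3676 - 22141) = (19600 - 113) - (-17615)/(-18465) = 19487 - (-17615)*(-1)/18465 = 19487 - 1*3523/3693 = 19487 - 3523/3693 = 71961968/3693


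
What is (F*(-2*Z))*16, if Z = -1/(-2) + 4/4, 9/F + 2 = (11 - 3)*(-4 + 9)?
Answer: -216/19 ≈ -11.368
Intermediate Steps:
F = 9/38 (F = 9/(-2 + (11 - 3)*(-4 + 9)) = 9/(-2 + 8*5) = 9/(-2 + 40) = 9/38 ≈ 0.23684)
Z = 3/2 (Z = -1*(-1/2) + 4*(1/4) = 1/2 + 1 = 3/2 ≈ 1.5000)
(F*(-2*Z))*16 = (9*(-2*3/2)/38)*16 = ((9/38)*(-3))*16 = -27/38*16 = -216/19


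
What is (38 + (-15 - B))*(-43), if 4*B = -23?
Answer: -4945/4 ≈ -1236.3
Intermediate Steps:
B = -23/4 (B = (1/4)*(-23) = -23/4 ≈ -5.7500)
(38 + (-15 - B))*(-43) = (38 + (-15 - 1*(-23/4)))*(-43) = (38 + (-15 + 23/4))*(-43) = (38 - 37/4)*(-43) = (115/4)*(-43) = -4945/4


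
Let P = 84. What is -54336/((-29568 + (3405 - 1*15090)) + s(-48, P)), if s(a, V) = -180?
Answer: 18112/13811 ≈ 1.3114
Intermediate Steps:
-54336/((-29568 + (3405 - 1*15090)) + s(-48, P)) = -54336/((-29568 + (3405 - 1*15090)) - 180) = -54336/((-29568 + (3405 - 15090)) - 180) = -54336/((-29568 - 11685) - 180) = -54336/(-41253 - 180) = -54336/(-41433) = -54336*(-1/41433) = 18112/13811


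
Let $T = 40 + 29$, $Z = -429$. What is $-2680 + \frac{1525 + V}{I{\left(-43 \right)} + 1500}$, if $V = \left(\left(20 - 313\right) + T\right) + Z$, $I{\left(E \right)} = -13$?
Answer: $- \frac{3984288}{1487} \approx -2679.4$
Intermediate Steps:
$T = 69$
$V = -653$ ($V = \left(\left(20 - 313\right) + 69\right) - 429 = \left(-293 + 69\right) - 429 = -224 - 429 = -653$)
$-2680 + \frac{1525 + V}{I{\left(-43 \right)} + 1500} = -2680 + \frac{1525 - 653}{-13 + 1500} = -2680 + \frac{872}{1487} = - \frac{3984288}{1487}$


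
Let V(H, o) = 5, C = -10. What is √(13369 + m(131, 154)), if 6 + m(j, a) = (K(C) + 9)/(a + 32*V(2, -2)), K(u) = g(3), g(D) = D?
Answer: √329385529/157 ≈ 115.60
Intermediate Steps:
K(u) = 3
m(j, a) = -6 + 12/(160 + a) (m(j, a) = -6 + (3 + 9)/(a + 32*5) = -6 + 12/(a + 160) = -6 + 12/(160 + a))
√(13369 + m(131, 154)) = √(13369 + 6*(-158 - 1*154)/(160 + 154)) = √(13369 + 6*(-158 - 154)/314) = √(13369 + 6*(1/314)*(-312)) = √(13369 - 936/157) = √(2097997/157) = √329385529/157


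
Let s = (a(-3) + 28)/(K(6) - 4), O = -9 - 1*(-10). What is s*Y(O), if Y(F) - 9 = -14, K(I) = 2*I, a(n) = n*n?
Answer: -185/8 ≈ -23.125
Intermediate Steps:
a(n) = n**2
O = 1 (O = -9 + 10 = 1)
Y(F) = -5 (Y(F) = 9 - 14 = -5)
s = 37/8 (s = ((-3)**2 + 28)/(2*6 - 4) = (9 + 28)/(12 - 4) = 37/8 ≈ 4.6250)
s*Y(O) = (37/8)*(-5) = -185/8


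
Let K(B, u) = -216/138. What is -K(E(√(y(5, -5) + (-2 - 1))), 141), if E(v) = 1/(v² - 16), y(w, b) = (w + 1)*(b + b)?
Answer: 36/23 ≈ 1.5652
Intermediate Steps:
y(w, b) = 2*b*(1 + w) (y(w, b) = (1 + w)*(2*b) = 2*b*(1 + w))
E(v) = 1/(-16 + v²)
K(B, u) = -36/23 (K(B, u) = -216*1/138 = -36/23)
-K(E(√(y(5, -5) + (-2 - 1))), 141) = -1*(-36/23) = 36/23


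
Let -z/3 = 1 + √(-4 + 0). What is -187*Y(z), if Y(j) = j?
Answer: 561 + 1122*I ≈ 561.0 + 1122.0*I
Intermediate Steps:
z = -3 - 6*I (z = -3*(1 + √(-4 + 0)) = -3*(1 + √(-4)) = -3*(1 + 2*I) = -3 - 6*I ≈ -3.0 - 6.0*I)
-187*Y(z) = -187*(-3 - 6*I) = 561 + 1122*I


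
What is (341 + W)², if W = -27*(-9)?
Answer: 341056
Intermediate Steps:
W = 243
(341 + W)² = (341 + 243)² = 584² = 341056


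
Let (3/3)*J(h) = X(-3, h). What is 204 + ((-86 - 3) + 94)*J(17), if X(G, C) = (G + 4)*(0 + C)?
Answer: 289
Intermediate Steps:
X(G, C) = C*(4 + G) (X(G, C) = (4 + G)*C = C*(4 + G))
J(h) = h (J(h) = h*(4 - 3) = h*1 = h)
204 + ((-86 - 3) + 94)*J(17) = 204 + ((-86 - 3) + 94)*17 = 204 + (-89 + 94)*17 = 204 + 5*17 = 204 + 85 = 289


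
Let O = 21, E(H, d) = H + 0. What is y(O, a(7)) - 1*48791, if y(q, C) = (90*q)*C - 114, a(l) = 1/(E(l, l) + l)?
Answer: -48770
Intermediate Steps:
E(H, d) = H
a(l) = 1/(2*l) (a(l) = 1/(l + l) = 1/(2*l))
y(q, C) = -114 + 90*C*q (y(q, C) = 90*C*q - 114 = -114 + 90*C*q)
y(O, a(7)) - 1*48791 = (-114 + 90*((1/2)/7)*21) - 1*48791 = (-114 + 90*((1/2)*(1/7))*21) - 48791 = (-114 + 90*(1/14)*21) - 48791 = (-114 + 135) - 48791 = 21 - 48791 = -48770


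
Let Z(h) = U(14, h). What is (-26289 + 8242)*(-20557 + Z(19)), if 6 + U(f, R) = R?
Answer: 370757568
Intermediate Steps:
U(f, R) = -6 + R
Z(h) = -6 + h
(-26289 + 8242)*(-20557 + Z(19)) = (-26289 + 8242)*(-20557 + (-6 + 19)) = -18047*(-20557 + 13) = -18047*(-20544) = 370757568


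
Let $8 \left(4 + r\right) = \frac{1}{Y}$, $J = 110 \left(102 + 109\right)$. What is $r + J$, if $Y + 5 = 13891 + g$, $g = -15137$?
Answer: $\frac{232245647}{10008} \approx 23206.0$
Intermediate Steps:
$J = 23210$ ($J = 110 \cdot 211 = 23210$)
$Y = -1251$ ($Y = -5 + \left(13891 - 15137\right) = -5 - 1246 = -1251$)
$r = - \frac{40033}{10008}$ ($r = -4 + \frac{1}{8 \left(-1251\right)} = -4 + \frac{1}{8} \left(- \frac{1}{1251}\right) = -4 - \frac{1}{10008} = - \frac{40033}{10008} \approx -4.0001$)
$r + J = - \frac{40033}{10008} + 23210 = \frac{232245647}{10008}$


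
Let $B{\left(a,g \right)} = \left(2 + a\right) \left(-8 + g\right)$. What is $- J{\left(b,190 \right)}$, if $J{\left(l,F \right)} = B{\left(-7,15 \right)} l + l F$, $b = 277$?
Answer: $-42935$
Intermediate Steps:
$B{\left(a,g \right)} = \left(-8 + g\right) \left(2 + a\right)$
$J{\left(l,F \right)} = - 35 l + F l$ ($J{\left(l,F \right)} = \left(-16 - -56 + 2 \cdot 15 - 105\right) l + l F = \left(-16 + 56 + 30 - 105\right) l + F l = - 35 l + F l$)
$- J{\left(b,190 \right)} = - 277 \left(-35 + 190\right) = - 277 \cdot 155 = \left(-1\right) 42935 = -42935$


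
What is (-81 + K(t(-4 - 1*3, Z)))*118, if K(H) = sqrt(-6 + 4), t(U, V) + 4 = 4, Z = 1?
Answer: -9558 + 118*I*sqrt(2) ≈ -9558.0 + 166.88*I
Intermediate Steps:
t(U, V) = 0 (t(U, V) = -4 + 4 = 0)
K(H) = I*sqrt(2) (K(H) = sqrt(-2) = I*sqrt(2))
(-81 + K(t(-4 - 1*3, Z)))*118 = (-81 + I*sqrt(2))*118 = -9558 + 118*I*sqrt(2)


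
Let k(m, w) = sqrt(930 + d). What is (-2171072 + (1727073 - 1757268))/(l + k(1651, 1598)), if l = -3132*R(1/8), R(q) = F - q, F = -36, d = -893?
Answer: -996236211258/51205806221 + 8805068*sqrt(37)/51205806221 ≈ -19.454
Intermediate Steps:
k(m, w) = sqrt(37) (k(m, w) = sqrt(930 - 893) = sqrt(37))
R(q) = -36 - q
l = 226287/2 (l = -3132*(-36 - 1/8) = -3132*(-289/8) = 226287/2 ≈ 1.1314e+5)
(-2171072 + (1727073 - 1757268))/(l + k(1651, 1598)) = (-2171072 + (1727073 - 1757268))/(226287/2 + sqrt(37)) = (-2171072 - 30195)/(226287/2 + sqrt(37)) = -2201267/(226287/2 + sqrt(37))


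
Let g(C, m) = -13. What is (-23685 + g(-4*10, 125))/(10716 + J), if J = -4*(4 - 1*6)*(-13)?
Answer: -11849/5306 ≈ -2.2331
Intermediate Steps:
J = -104 (J = -4*(4 - 6)*(-13) = -4*(-2)*(-13) = 8*(-13) = -104)
(-23685 + g(-4*10, 125))/(10716 + J) = (-23685 - 13)/(10716 - 104) = -23698/10612 = -23698*1/10612 = -11849/5306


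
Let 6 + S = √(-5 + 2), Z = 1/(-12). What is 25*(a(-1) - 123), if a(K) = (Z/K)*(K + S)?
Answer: -37075/12 + 25*I*√3/12 ≈ -3089.6 + 3.6084*I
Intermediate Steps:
Z = -1/12 ≈ -0.083333
S = -6 + I*√3 (S = -6 + √(-5 + 2) = -6 + √(-3) = -6 + I*√3 ≈ -6.0 + 1.732*I)
a(K) = -(-6 + K + I*√3)/(12*K) (a(K) = (-1/(12*K))*(K + (-6 + I*√3)) = (-1/(12*K))*(-6 + K + I*√3) = -(-6 + K + I*√3)/(12*K))
25*(a(-1) - 123) = 25*((1/12)*(6 - 1*(-1) - I*√3)/(-1) - 123) = 25*((1/12)*(-1)*(6 + 1 - I*√3) - 123) = 25*((1/12)*(-1)*(7 - I*√3) - 123) = 25*((-7/12 + I*√3/12) - 123) = 25*(-1483/12 + I*√3/12) = -37075/12 + 25*I*√3/12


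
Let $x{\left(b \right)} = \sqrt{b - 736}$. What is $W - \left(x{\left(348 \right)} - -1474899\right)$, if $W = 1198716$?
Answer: $-276183 - 2 i \sqrt{97} \approx -2.7618 \cdot 10^{5} - 19.698 i$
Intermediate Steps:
$x{\left(b \right)} = \sqrt{-736 + b}$
$W - \left(x{\left(348 \right)} - -1474899\right) = 1198716 - \left(\sqrt{-736 + 348} - -1474899\right) = 1198716 - \left(\sqrt{-388} + 1474899\right) = 1198716 - \left(2 i \sqrt{97} + 1474899\right) = 1198716 - \left(1474899 + 2 i \sqrt{97}\right) = -276183 - 2 i \sqrt{97}$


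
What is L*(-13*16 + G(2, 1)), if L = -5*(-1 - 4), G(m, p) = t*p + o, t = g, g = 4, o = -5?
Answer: -5225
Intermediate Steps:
t = 4
G(m, p) = -5 + 4*p (G(m, p) = 4*p - 5 = -5 + 4*p)
L = 25 (L = -5*(-5) = 25)
L*(-13*16 + G(2, 1)) = 25*(-13*16 + (-5 + 4*1)) = 25*(-208 + (-5 + 4)) = 25*(-208 - 1) = 25*(-209) = -5225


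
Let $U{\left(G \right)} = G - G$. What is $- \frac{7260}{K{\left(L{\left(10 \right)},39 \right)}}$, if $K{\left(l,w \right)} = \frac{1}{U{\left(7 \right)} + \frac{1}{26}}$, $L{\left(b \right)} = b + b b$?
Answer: $- \frac{3630}{13} \approx -279.23$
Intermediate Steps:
$L{\left(b \right)} = b + b^{2}$
$U{\left(G \right)} = 0$
$K{\left(l,w \right)} = 26$ ($K{\left(l,w \right)} = \frac{1}{0 + \frac{1}{26}} = \frac{1}{\frac{1}{26}} = 26$)
$- \frac{7260}{K{\left(L{\left(10 \right)},39 \right)}} = - \frac{7260}{26} = \left(-7260\right) \frac{1}{26} = - \frac{3630}{13}$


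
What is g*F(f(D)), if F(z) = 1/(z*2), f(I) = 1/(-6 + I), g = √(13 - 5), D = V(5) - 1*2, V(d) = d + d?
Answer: 2*√2 ≈ 2.8284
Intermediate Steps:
V(d) = 2*d
D = 8 (D = 2*5 - 1*2 = 10 - 2 = 8)
g = 2*√2 (g = √8 = 2*√2 ≈ 2.8284)
F(z) = 1/(2*z)
g*F(f(D)) = (2*√2)*(1/(2*(1/(-6 + 8)))) = (2*√2)*(1/(2*(1/2))) = (2*√2)*(1/(2*(½))) = (2*√2)*((½)*2) = (2*√2)*1 = 2*√2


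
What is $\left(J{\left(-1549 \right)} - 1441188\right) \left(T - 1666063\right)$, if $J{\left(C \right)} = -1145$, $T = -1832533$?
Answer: $5046140464468$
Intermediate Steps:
$\left(J{\left(-1549 \right)} - 1441188\right) \left(T - 1666063\right) = \left(-1145 - 1441188\right) \left(-1832533 - 1666063\right) = \left(-1442333\right) \left(-3498596\right) = 5046140464468$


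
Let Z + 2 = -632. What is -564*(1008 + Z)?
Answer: -210936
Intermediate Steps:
Z = -634 (Z = -2 - 632 = -634)
-564*(1008 + Z) = -564*(1008 - 634) = -564*374 = -210936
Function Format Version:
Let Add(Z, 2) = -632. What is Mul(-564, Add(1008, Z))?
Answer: -210936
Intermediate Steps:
Z = -634 (Z = Add(-2, -632) = -634)
Mul(-564, Add(1008, Z)) = Mul(-564, Add(1008, -634)) = Mul(-564, 374) = -210936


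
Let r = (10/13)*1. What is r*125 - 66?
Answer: 392/13 ≈ 30.154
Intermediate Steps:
r = 10/13 (r = (10*(1/13))*1 = (10/13)*1 = 10/13 ≈ 0.76923)
r*125 - 66 = (10/13)*125 - 66 = 1250/13 - 66 = 392/13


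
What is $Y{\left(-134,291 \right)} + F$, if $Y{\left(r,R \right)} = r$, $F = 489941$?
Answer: $489807$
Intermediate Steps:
$Y{\left(-134,291 \right)} + F = -134 + 489941 = 489807$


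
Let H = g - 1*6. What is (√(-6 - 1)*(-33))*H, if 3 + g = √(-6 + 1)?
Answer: 33*√35 + 297*I*√7 ≈ 195.23 + 785.79*I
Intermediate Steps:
g = -3 + I*√5 (g = -3 + √(-6 + 1) = -3 + √(-5) = -3 + I*√5 ≈ -3.0 + 2.2361*I)
H = -9 + I*√5 (H = (-3 + I*√5) - 1*6 = (-3 + I*√5) - 6 = -9 + I*√5 ≈ -9.0 + 2.2361*I)
(√(-6 - 1)*(-33))*H = (√(-6 - 1)*(-33))*(-9 + I*√5) = (√(-7)*(-33))*(-9 + I*√5) = ((I*√7)*(-33))*(-9 + I*√5) = (-33*I*√7)*(-9 + I*√5) = -33*I*√7*(-9 + I*√5)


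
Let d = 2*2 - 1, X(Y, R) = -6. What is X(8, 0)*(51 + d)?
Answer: -324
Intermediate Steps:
d = 3 (d = 4 - 1 = 3)
X(8, 0)*(51 + d) = -6*(51 + 3) = -6*54 = -324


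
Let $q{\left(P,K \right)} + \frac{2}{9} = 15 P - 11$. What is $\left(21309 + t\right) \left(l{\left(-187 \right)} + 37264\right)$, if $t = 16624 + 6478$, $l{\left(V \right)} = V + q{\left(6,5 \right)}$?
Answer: $\frac{14851127222}{9} \approx 1.6501 \cdot 10^{9}$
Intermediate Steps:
$q{\left(P,K \right)} = - \frac{101}{9} + 15 P$ ($q{\left(P,K \right)} = - \frac{2}{9} + \left(15 P - 11\right) = - \frac{2}{9} + \left(-11 + 15 P\right) = - \frac{101}{9} + 15 P$)
$l{\left(V \right)} = \frac{709}{9} + V$ ($l{\left(V \right)} = V + \left(- \frac{101}{9} + 15 \cdot 6\right) = V + \left(- \frac{101}{9} + 90\right) = V + \frac{709}{9} = \frac{709}{9} + V$)
$t = 23102$
$\left(21309 + t\right) \left(l{\left(-187 \right)} + 37264\right) = \left(21309 + 23102\right) \left(\left(\frac{709}{9} - 187\right) + 37264\right) = 44411 \left(- \frac{974}{9} + 37264\right) = 44411 \cdot \frac{334402}{9} = \frac{14851127222}{9}$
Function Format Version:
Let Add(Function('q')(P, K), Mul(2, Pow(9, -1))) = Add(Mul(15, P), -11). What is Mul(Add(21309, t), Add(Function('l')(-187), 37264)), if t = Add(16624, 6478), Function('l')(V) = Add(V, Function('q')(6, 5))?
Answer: Rational(14851127222, 9) ≈ 1.6501e+9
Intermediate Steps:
Function('q')(P, K) = Add(Rational(-101, 9), Mul(15, P)) (Function('q')(P, K) = Add(Rational(-2, 9), Add(Mul(15, P), -11)) = Add(Rational(-2, 9), Add(-11, Mul(15, P))) = Add(Rational(-101, 9), Mul(15, P)))
Function('l')(V) = Add(Rational(709, 9), V) (Function('l')(V) = Add(V, Add(Rational(-101, 9), Mul(15, 6))) = Add(V, Add(Rational(-101, 9), 90)) = Add(V, Rational(709, 9)) = Add(Rational(709, 9), V))
t = 23102
Mul(Add(21309, t), Add(Function('l')(-187), 37264)) = Mul(Add(21309, 23102), Add(Add(Rational(709, 9), -187), 37264)) = Mul(44411, Add(Rational(-974, 9), 37264)) = Mul(44411, Rational(334402, 9)) = Rational(14851127222, 9)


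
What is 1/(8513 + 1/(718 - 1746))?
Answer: 1028/8751363 ≈ 0.00011747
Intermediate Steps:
1/(8513 + 1/(718 - 1746)) = 1/(8513 + 1/(-1028)) = 1/(8513 - 1/1028) = 1/(8751363/1028) = 1028/8751363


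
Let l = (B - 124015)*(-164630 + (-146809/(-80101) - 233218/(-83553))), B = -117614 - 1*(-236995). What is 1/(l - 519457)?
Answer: 956096979/728884867955780287 ≈ 1.3117e-9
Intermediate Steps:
B = 119381 (B = -117614 + 236995 = 119381)
l = 729381519224200690/956096979 (l = (119381 - 124015)*(-164630 + (-146809/(-80101) - 233218/(-83553))) = -4634*(-164630 + (-146809*(-1/80101) - 233218*(-1/83553))) = -4634*(-164630 + (146809/80101 + 233218/83553)) = -4634*(-164630 + 30947327395/6692678853) = -4634*(-1101784772241995/6692678853) = 729381519224200690/956096979 ≈ 7.6287e+8)
1/(l - 519457) = 1/(729381519224200690/956096979 - 519457) = 1/(728884867955780287/956096979) = 956096979/728884867955780287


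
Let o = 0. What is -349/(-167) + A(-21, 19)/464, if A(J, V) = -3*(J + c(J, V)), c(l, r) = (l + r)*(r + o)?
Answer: 191495/77488 ≈ 2.4713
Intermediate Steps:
c(l, r) = r*(l + r) (c(l, r) = (l + r)*(r + 0) = (l + r)*r = r*(l + r))
A(J, V) = -3*J - 3*V*(J + V) (A(J, V) = -3*(J + V*(J + V)) = -3*J - 3*V*(J + V))
-349/(-167) + A(-21, 19)/464 = -349/(-167) + (-3*(-21) - 3*19**2 - 3*(-21)*19)/464 = -349*(-1/167) + (63 - 3*361 + 1197)*(1/464) = 349/167 + (63 - 1083 + 1197)*(1/464) = 349/167 + 177*(1/464) = 349/167 + 177/464 = 191495/77488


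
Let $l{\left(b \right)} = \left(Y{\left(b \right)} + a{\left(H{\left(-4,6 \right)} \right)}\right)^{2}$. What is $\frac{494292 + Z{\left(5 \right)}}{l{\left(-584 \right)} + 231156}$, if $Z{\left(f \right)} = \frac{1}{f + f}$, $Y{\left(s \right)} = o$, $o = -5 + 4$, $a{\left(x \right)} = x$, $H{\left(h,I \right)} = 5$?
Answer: $\frac{4942921}{2311720} \approx 2.1382$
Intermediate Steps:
$o = -1$
$Y{\left(s \right)} = -1$
$Z{\left(f \right)} = \frac{1}{2 f}$
$l{\left(b \right)} = 16$ ($l{\left(b \right)} = \left(-1 + 5\right)^{2} = 4^{2} = 16$)
$\frac{494292 + Z{\left(5 \right)}}{l{\left(-584 \right)} + 231156} = \frac{494292 + \frac{1}{2 \cdot 5}}{16 + 231156} = \frac{494292 + \frac{1}{2} \cdot \frac{1}{5}}{231172} = \left(494292 + \frac{1}{10}\right) \frac{1}{231172} = \frac{4942921}{10} \cdot \frac{1}{231172} = \frac{4942921}{2311720}$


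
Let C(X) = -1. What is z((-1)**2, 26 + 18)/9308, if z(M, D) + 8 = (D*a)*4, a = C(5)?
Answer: -46/2327 ≈ -0.019768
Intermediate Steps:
a = -1
z(M, D) = -8 - 4*D (z(M, D) = -8 + (D*(-1))*4 = -8 - D*4 = -8 - 4*D)
z((-1)**2, 26 + 18)/9308 = (-8 - 4*(26 + 18))/9308 = (-8 - 4*44)*(1/9308) = (-8 - 176)*(1/9308) = -184*1/9308 = -46/2327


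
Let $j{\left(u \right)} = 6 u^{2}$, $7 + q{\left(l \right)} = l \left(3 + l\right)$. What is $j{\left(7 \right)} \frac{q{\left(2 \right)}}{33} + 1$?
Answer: $\frac{305}{11} \approx 27.727$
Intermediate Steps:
$q{\left(l \right)} = -7 + l \left(3 + l\right)$
$j{\left(7 \right)} \frac{q{\left(2 \right)}}{33} + 1 = 6 \cdot 7^{2} \frac{-7 + 2^{2} + 3 \cdot 2}{33} + 1 = 6 \cdot 49 \left(-7 + 4 + 6\right) \frac{1}{33} + 1 = 294 \cdot 3 \cdot \frac{1}{33} + 1 = 294 \cdot \frac{1}{11} + 1 = \frac{294}{11} + 1 = \frac{305}{11}$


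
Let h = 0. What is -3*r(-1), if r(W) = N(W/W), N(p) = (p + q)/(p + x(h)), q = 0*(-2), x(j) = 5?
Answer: -1/2 ≈ -0.50000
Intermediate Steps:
q = 0
N(p) = p/(5 + p) (N(p) = (p + 0)/(p + 5) = p/(5 + p))
r(W) = 1/6 (r(W) = (W/W)/(5 + W/W) = 1/(5 + 1) = 1/6)
-3*r(-1) = -3*1/6 = -1/2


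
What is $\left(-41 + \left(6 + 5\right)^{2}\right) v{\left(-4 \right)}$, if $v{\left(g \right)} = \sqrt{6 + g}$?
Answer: $80 \sqrt{2} \approx 113.14$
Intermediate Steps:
$\left(-41 + \left(6 + 5\right)^{2}\right) v{\left(-4 \right)} = \left(-41 + \left(6 + 5\right)^{2}\right) \sqrt{6 - 4} = \left(-41 + 11^{2}\right) \sqrt{2} = \left(-41 + 121\right) \sqrt{2} = 80 \sqrt{2}$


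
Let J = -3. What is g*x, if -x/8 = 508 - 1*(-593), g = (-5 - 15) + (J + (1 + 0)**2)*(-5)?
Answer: 88080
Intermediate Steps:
g = -10 (g = (-5 - 15) + (-3 + (1 + 0)**2)*(-5) = -20 + (-3 + 1**2)*(-5) = -20 + (-3 + 1)*(-5) = -20 - 2*(-5) = -20 + 10 = -10)
x = -8808 (x = -8*(508 - 1*(-593)) = -8*(508 + 593) = -8*1101 = -8808)
g*x = -10*(-8808) = 88080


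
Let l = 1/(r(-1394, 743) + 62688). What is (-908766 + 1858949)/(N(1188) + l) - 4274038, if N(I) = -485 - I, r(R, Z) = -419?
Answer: -445311503498595/104176036 ≈ -4.2746e+6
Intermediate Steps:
l = 1/62269 (l = 1/(-419 + 62688) = 1/62269 ≈ 1.6059e-5)
(-908766 + 1858949)/(N(1188) + l) - 4274038 = (-908766 + 1858949)/((-485 - 1*1188) + 1/62269) - 4274038 = 950183/((-485 - 1188) + 1/62269) - 4274038 = 950183/(-1673 + 1/62269) - 4274038 = 950183/(-104176036/62269) - 4274038 = 950183*(-62269/104176036) - 4274038 = -59166945227/104176036 - 4274038 = -445311503498595/104176036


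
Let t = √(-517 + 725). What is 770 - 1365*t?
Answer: 770 - 5460*√13 ≈ -18916.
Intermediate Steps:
t = 4*√13 (t = √208 = 4*√13 ≈ 14.422)
770 - 1365*t = 770 - 5460*√13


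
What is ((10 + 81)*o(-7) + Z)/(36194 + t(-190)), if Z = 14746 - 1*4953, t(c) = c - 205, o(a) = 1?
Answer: 9884/35799 ≈ 0.27610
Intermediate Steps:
t(c) = -205 + c
Z = 9793 (Z = 14746 - 4953 = 9793)
((10 + 81)*o(-7) + Z)/(36194 + t(-190)) = ((10 + 81)*1 + 9793)/(36194 + (-205 - 190)) = (91*1 + 9793)/(36194 - 395) = (91 + 9793)/35799 = 9884*(1/35799) = 9884/35799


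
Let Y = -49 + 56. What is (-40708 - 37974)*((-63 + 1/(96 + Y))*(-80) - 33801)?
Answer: 233092513766/103 ≈ 2.2630e+9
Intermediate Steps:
Y = 7
(-40708 - 37974)*((-63 + 1/(96 + Y))*(-80) - 33801) = (-40708 - 37974)*((-63 + 1/(96 + 7))*(-80) - 33801) = -78682*((-63 + 1/103)*(-80) - 33801) = -78682*(-6488/103*(-80) - 33801) = -78682*(519040/103 - 33801) = -78682*(-2962463/103) = 233092513766/103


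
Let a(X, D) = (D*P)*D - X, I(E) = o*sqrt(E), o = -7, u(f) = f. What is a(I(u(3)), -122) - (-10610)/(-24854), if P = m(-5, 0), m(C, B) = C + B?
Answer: -924822645/12427 + 7*sqrt(3) ≈ -74408.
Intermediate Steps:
m(C, B) = B + C
P = -5 (P = 0 - 5 = -5)
I(E) = -7*sqrt(E)
a(X, D) = -X - 5*D**2 (a(X, D) = (D*(-5))*D - X = (-5*D)*D - X = -5*D**2 - X = -X - 5*D**2)
a(I(u(3)), -122) - (-10610)/(-24854) = (-(-7)*sqrt(3) - 5*(-122)**2) - (-10610)/(-24854) = (7*sqrt(3) - 5*14884) - (-10610)*(-1)/24854 = (7*sqrt(3) - 74420) - 1*5305/12427 = (-74420 + 7*sqrt(3)) - 5305/12427 = -924822645/12427 + 7*sqrt(3)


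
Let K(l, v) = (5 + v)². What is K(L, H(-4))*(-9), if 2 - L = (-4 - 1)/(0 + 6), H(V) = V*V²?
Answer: -31329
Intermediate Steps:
H(V) = V³
L = 17/6 (L = 2 - (-4 - 1)/(0 + 6) = 2 - (-5)/6 = 2 - 1*(-⅚) = 2 + ⅚ = 17/6 ≈ 2.8333)
K(L, H(-4))*(-9) = (5 + (-4)³)²*(-9) = (5 - 64)²*(-9) = (-59)²*(-9) = 3481*(-9) = -31329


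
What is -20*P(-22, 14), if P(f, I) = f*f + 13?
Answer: -9940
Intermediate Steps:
P(f, I) = 13 + f² (P(f, I) = f² + 13 = 13 + f²)
-20*P(-22, 14) = -20*(13 + (-22)²) = -20*(13 + 484) = -20*497 = -9940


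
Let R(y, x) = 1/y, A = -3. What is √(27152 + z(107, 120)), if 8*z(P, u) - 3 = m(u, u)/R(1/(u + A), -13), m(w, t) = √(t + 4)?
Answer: √(660780198 + 52*√31)/156 ≈ 164.78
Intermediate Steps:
m(w, t) = √(4 + t)
z(P, u) = 3/8 + √(4 + u)/(8*(-3 + u)) (z(P, u) = 3/8 + (√(4 + u)/(1/(1/(u - 3))))/8 = 3/8 + (√(4 + u)/(1/(1/(-3 + u))))/8 = 3/8 + (√(4 + u)/(-3 + u))/8 = 3/8 + √(4 + u)/(8*(-3 + u)))
√(27152 + z(107, 120)) = √(27152 + (-9 + √(4 + 120) + 3*120)/(8*(-3 + 120))) = √(27152 + (⅛)*(-9 + √124 + 360)/117) = √(27152 + (⅛)*(1/117)*(-9 + 2*√31 + 360)) = √(27152 + (⅛)*(1/117)*(351 + 2*√31)) = √(27152 + (3/8 + √31/468)) = √(217219/8 + √31/468)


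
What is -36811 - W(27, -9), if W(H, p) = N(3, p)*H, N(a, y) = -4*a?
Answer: -36487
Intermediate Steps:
W(H, p) = -12*H (W(H, p) = (-4*3)*H = -12*H)
-36811 - W(27, -9) = -36811 - (-12)*27 = -36811 - 1*(-324) = -36811 + 324 = -36487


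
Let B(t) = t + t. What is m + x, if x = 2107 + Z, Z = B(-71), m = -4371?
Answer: -2406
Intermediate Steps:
B(t) = 2*t
Z = -142 (Z = 2*(-71) = -142)
x = 1965 (x = 2107 - 142 = 1965)
m + x = -4371 + 1965 = -2406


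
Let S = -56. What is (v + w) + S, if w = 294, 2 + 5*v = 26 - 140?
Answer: 1074/5 ≈ 214.80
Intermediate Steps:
v = -116/5 (v = -2/5 + (26 - 140)/5 = -2/5 + (1/5)*(-114) = -2/5 - 114/5 = -116/5 ≈ -23.200)
(v + w) + S = (-116/5 + 294) - 56 = 1354/5 - 56 = 1074/5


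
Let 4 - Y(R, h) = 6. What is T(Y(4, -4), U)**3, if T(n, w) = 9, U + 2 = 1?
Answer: 729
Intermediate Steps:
U = -1 (U = -2 + 1 = -1)
Y(R, h) = -2 (Y(R, h) = 4 - 1*6 = 4 - 6 = -2)
T(Y(4, -4), U)**3 = 9**3 = 729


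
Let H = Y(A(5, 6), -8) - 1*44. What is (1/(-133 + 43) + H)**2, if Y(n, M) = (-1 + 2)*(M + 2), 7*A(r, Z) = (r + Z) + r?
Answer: 20259001/8100 ≈ 2501.1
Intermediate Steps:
A(r, Z) = Z/7 + 2*r/7 (A(r, Z) = ((r + Z) + r)/7 = ((Z + r) + r)/7 = (Z + 2*r)/7 = Z/7 + 2*r/7)
Y(n, M) = 2 + M (Y(n, M) = 1*(2 + M) = 2 + M)
H = -50 (H = (2 - 8) - 1*44 = -6 - 44 = -50)
(1/(-133 + 43) + H)**2 = (1/(-133 + 43) - 50)**2 = (1/(-90) - 50)**2 = (-1/90 - 50)**2 = (-4501/90)**2 = 20259001/8100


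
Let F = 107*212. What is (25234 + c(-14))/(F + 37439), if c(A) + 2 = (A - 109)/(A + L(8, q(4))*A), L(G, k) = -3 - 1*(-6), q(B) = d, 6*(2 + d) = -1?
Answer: 1413115/3366888 ≈ 0.41971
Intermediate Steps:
d = -13/6 (d = -2 + (⅙)*(-1) = -2 - ⅙ = -13/6 ≈ -2.1667)
q(B) = -13/6
L(G, k) = 3 (L(G, k) = -3 + 6 = 3)
c(A) = -2 + (-109 + A)/(4*A) (c(A) = -2 + (A - 109)/(A + 3*A) = -2 + (-109 + A)/((4*A)) = -2 + (-109 + A)*(1/(4*A)) = -2 + (-109 + A)/(4*A))
F = 22684
(25234 + c(-14))/(F + 37439) = (25234 + (¼)*(-109 - 7*(-14))/(-14))/(22684 + 37439) = (25234 + (¼)*(-1/14)*(-109 + 98))/60123 = (25234 + (¼)*(-1/14)*(-11))*(1/60123) = (25234 + 11/56)*(1/60123) = (1413115/56)*(1/60123) = 1413115/3366888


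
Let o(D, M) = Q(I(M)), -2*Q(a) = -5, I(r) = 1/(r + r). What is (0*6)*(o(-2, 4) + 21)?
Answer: 0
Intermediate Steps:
I(r) = 1/(2*r)
Q(a) = 5/2 (Q(a) = -1/2*(-5) = 5/2)
o(D, M) = 5/2
(0*6)*(o(-2, 4) + 21) = (0*6)*(5/2 + 21) = 0*(47/2) = 0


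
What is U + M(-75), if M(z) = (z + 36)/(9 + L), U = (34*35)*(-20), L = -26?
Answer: -404561/17 ≈ -23798.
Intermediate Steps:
U = -23800 (U = 1190*(-20) = -23800)
M(z) = -36/17 - z/17 (M(z) = (z + 36)/(9 - 26) = (36 + z)/(-17) = (36 + z)*(-1/17) = -36/17 - z/17)
U + M(-75) = -23800 + (-36/17 - 1/17*(-75)) = -23800 + (-36/17 + 75/17) = -23800 + 39/17 = -404561/17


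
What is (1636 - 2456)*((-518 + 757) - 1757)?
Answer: 1244760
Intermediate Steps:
(1636 - 2456)*((-518 + 757) - 1757) = -820*(239 - 1757) = -820*(-1518) = 1244760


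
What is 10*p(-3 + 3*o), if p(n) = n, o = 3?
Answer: 60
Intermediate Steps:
10*p(-3 + 3*o) = 10*(-3 + 3*3) = 10*(-3 + 9) = 10*6 = 60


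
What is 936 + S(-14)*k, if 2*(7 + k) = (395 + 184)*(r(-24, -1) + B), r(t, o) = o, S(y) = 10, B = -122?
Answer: -355219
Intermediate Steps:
k = -71231/2 (k = -7 + ((395 + 184)*(-1 - 122))/2 = -7 + (579*(-123))/2 = -7 + (½)*(-71217) = -7 - 71217/2 = -71231/2 ≈ -35616.)
936 + S(-14)*k = 936 + 10*(-71231/2) = 936 - 356155 = -355219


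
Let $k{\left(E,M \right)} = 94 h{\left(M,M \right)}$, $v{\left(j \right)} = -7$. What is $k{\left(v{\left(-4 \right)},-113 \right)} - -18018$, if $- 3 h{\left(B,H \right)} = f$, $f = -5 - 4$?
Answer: $18300$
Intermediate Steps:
$f = -9$
$h{\left(B,H \right)} = 3$ ($h{\left(B,H \right)} = \left(- \frac{1}{3}\right) \left(-9\right) = 3$)
$k{\left(E,M \right)} = 282$ ($k{\left(E,M \right)} = 94 \cdot 3 = 282$)
$k{\left(v{\left(-4 \right)},-113 \right)} - -18018 = 282 - -18018 = 282 + 18018 = 18300$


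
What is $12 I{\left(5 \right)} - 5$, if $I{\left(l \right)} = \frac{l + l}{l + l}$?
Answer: $7$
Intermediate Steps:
$I{\left(l \right)} = 1$ ($I{\left(l \right)} = \frac{2 l}{2 l} = 2 l \frac{1}{2 l} = 1$)
$12 I{\left(5 \right)} - 5 = 12 \cdot 1 - 5 = 12 - 5 = 7$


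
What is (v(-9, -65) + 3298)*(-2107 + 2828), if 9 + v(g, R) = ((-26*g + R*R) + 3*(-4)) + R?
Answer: 5530791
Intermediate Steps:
v(g, R) = -21 + R + R² - 26*g (v(g, R) = -9 + (((-26*g + R*R) + 3*(-4)) + R) = -9 + (((-26*g + R²) - 12) + R) = -9 + (((R² - 26*g) - 12) + R) = -9 + ((-12 + R² - 26*g) + R) = -9 + (-12 + R + R² - 26*g) = -21 + R + R² - 26*g)
(v(-9, -65) + 3298)*(-2107 + 2828) = ((-21 - 65 + (-65)² - 26*(-9)) + 3298)*(-2107 + 2828) = ((-21 - 65 + 4225 + 234) + 3298)*721 = (4373 + 3298)*721 = 7671*721 = 5530791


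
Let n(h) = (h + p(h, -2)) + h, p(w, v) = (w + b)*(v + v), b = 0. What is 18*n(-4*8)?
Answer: 1152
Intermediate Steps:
p(w, v) = 2*v*w (p(w, v) = (w + 0)*(v + v) = w*(2*v) = 2*v*w)
n(h) = -2*h (n(h) = (h + 2*(-2)*h) + h = (h - 4*h) + h = -3*h + h = -2*h)
18*n(-4*8) = 18*(-(-8)*8) = 18*(-2*(-32)) = 18*64 = 1152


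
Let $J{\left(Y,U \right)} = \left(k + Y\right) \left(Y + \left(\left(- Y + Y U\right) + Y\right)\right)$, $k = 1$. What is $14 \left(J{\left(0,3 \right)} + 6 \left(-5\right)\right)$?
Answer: $-420$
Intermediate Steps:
$J{\left(Y,U \right)} = \left(1 + Y\right) \left(Y + U Y\right)$ ($J{\left(Y,U \right)} = \left(1 + Y\right) \left(Y + \left(\left(- Y + Y U\right) + Y\right)\right) = \left(1 + Y\right) \left(Y + \left(\left(- Y + U Y\right) + Y\right)\right) = \left(1 + Y\right) \left(Y + U Y\right)$)
$14 \left(J{\left(0,3 \right)} + 6 \left(-5\right)\right) = 14 \left(0 \left(1 + 3 + 0 + 3 \cdot 0\right) + 6 \left(-5\right)\right) = 14 \left(0 \left(1 + 3 + 0 + 0\right) - 30\right) = 14 \left(0 \cdot 4 - 30\right) = 14 \left(0 - 30\right) = 14 \left(-30\right) = -420$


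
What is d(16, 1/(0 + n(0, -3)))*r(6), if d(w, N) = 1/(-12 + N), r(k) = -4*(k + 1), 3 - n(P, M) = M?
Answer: 168/71 ≈ 2.3662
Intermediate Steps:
n(P, M) = 3 - M
r(k) = -4 - 4*k (r(k) = -4*(1 + k) = -4 - 4*k)
d(16, 1/(0 + n(0, -3)))*r(6) = (-4 - 4*6)/(-12 + 1/(0 + (3 - 1*(-3)))) = (-4 - 24)/(-12 + 1/(0 + (3 + 3))) = -28/(-12 + 1/(0 + 6)) = -28/(-12 + 1/6) = -28/(-12 + ⅙) = -28/(-71/6) = -6/71*(-28) = 168/71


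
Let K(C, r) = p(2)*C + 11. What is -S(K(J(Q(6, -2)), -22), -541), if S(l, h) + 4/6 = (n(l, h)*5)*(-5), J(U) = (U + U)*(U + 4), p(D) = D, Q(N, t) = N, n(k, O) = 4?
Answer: 302/3 ≈ 100.67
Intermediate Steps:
J(U) = 2*U*(4 + U) (J(U) = (2*U)*(4 + U) = 2*U*(4 + U))
K(C, r) = 11 + 2*C (K(C, r) = 2*C + 11 = 11 + 2*C)
S(l, h) = -302/3 (S(l, h) = -⅔ + (4*5)*(-5) = -⅔ + 20*(-5) = -⅔ - 100 = -302/3)
-S(K(J(Q(6, -2)), -22), -541) = -1*(-302/3) = 302/3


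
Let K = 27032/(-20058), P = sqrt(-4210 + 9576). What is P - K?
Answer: 13516/10029 + sqrt(5366) ≈ 74.601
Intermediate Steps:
P = sqrt(5366) ≈ 73.253
K = -13516/10029 (K = 27032*(-1/20058) = -13516/10029 ≈ -1.3477)
P - K = sqrt(5366) - 1*(-13516/10029) = sqrt(5366) + 13516/10029 = 13516/10029 + sqrt(5366)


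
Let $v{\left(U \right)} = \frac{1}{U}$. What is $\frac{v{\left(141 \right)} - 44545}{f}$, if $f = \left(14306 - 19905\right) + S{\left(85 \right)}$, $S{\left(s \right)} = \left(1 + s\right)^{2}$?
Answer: $- \frac{6280844}{253377} \approx -24.789$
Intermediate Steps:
$f = 1797$ ($f = \left(14306 - 19905\right) + \left(1 + 85\right)^{2} = -5599 + 86^{2} = -5599 + 7396 = 1797$)
$\frac{v{\left(141 \right)} - 44545}{f} = \frac{\frac{1}{141} - 44545}{1797} = \left(\frac{1}{141} - 44545\right) \frac{1}{1797} = \left(- \frac{6280844}{141}\right) \frac{1}{1797} = - \frac{6280844}{253377}$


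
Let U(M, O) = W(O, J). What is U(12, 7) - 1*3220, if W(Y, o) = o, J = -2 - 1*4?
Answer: -3226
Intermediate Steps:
J = -6 (J = -2 - 4 = -6)
U(M, O) = -6
U(12, 7) - 1*3220 = -6 - 1*3220 = -6 - 3220 = -3226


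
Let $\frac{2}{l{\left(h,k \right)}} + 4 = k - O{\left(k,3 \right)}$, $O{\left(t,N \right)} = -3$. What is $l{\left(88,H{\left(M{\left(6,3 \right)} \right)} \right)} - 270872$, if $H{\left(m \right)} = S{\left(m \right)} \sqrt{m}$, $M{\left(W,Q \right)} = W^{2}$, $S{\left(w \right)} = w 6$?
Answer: $- \frac{350779238}{1295} \approx -2.7087 \cdot 10^{5}$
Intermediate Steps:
$S{\left(w \right)} = 6 w$
$H{\left(m \right)} = 6 m^{\frac{3}{2}}$ ($H{\left(m \right)} = 6 m \sqrt{m} = 6 m^{\frac{3}{2}}$)
$l{\left(h,k \right)} = \frac{2}{-1 + k}$ ($l{\left(h,k \right)} = \frac{2}{-4 + \left(k - -3\right)} = \frac{2}{-4 + \left(k + 3\right)} = \frac{2}{-4 + \left(3 + k\right)} = \frac{2}{-1 + k}$)
$l{\left(88,H{\left(M{\left(6,3 \right)} \right)} \right)} - 270872 = \frac{2}{-1 + 6 \left(6^{2}\right)^{\frac{3}{2}}} - 270872 = \frac{2}{-1 + 6 \cdot 36^{\frac{3}{2}}} - 270872 = \frac{2}{-1 + 6 \cdot 216} - 270872 = \frac{2}{-1 + 1296} - 270872 = \frac{2}{1295} - 270872 = - \frac{350779238}{1295}$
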